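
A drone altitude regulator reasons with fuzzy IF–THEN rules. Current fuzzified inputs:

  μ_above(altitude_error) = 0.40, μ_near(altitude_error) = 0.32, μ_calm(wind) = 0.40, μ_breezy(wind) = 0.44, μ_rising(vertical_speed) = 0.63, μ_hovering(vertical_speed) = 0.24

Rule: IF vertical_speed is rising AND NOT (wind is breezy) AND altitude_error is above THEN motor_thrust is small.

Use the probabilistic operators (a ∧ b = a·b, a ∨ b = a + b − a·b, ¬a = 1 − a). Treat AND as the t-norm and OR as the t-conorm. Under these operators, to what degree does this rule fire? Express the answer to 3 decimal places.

0.141

firing strength: rising=0.63, ¬breezy=1−0.44=0.56, above=0.40; AND[a·b] → w = 0.1411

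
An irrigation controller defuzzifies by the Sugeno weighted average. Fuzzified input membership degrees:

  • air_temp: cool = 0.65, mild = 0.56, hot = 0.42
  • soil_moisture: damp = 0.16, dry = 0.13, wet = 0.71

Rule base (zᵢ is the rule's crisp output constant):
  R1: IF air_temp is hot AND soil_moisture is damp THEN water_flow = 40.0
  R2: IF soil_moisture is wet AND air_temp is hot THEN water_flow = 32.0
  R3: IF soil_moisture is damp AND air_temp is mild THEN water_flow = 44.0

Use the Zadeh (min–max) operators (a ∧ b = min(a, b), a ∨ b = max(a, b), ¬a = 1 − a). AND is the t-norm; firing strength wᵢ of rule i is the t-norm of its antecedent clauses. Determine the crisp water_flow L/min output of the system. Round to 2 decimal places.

R1 (z=40.0): hot=0.42, damp=0.16; AND[min(a, b)] → w = 0.16
R2 (z=32.0): wet=0.71, hot=0.42; AND[min(a, b)] → w = 0.42
R3 (z=44.0): damp=0.16, mild=0.56; AND[min(a, b)] → w = 0.16
Weighted average = (0.16·40.0 + 0.42·32.0 + 0.16·44.0) / (0.16 + 0.42 + 0.16)
  = 26.8800 / 0.7400 = 36.32

36.32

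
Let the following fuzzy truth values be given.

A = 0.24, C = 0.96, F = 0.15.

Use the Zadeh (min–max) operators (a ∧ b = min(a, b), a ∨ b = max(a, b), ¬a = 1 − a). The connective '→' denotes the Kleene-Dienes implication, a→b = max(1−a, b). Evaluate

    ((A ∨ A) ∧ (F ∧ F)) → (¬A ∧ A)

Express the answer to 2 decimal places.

0.85

A ∨ A = max(a, b) on (0.24, 0.24) = 0.24
F ∧ F = min(a, b) on (0.15, 0.15) = 0.15
(A ∨ A) ∧ (F ∧ F) = min(a, b) on (0.24, 0.15) = 0.15
¬A = 1 − 0.24 = 0.76
¬A ∧ A = min(a, b) on (0.76, 0.24) = 0.24
((A ∨ A) ∧ (F ∧ F)) → (¬A ∧ A)  [Kleene-Dienes: max(1−a, b)] with a=0.15, b=0.24 → 0.85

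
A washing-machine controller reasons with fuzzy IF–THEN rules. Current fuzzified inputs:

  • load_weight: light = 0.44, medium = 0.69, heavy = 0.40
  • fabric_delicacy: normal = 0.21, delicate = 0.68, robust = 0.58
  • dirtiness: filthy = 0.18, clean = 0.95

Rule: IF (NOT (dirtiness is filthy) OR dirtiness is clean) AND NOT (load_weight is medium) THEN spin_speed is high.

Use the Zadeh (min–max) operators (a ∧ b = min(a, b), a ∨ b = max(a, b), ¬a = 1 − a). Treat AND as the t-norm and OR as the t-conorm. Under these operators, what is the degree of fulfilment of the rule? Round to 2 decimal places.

firing strength: (¬filthy=1−0.18=0.82 OR clean=0.95) = 0.95; AND[min(a, b)] with ¬medium=1−0.69=0.31 → w = 0.31

0.31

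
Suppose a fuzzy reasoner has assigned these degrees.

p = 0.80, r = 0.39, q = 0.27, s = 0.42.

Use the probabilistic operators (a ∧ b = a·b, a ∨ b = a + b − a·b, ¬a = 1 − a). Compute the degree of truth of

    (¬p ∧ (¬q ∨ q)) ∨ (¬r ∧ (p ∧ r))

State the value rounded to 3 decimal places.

0.320

¬p = 1 − 0.8000 = 0.2000
¬q = 1 − 0.2700 = 0.7300
¬q ∨ q = a + b − a·b on (0.7300, 0.2700) = 0.8029
¬p ∧ (¬q ∨ q) = a·b on (0.2000, 0.8029) = 0.1606
¬r = 1 − 0.3900 = 0.6100
p ∧ r = a·b on (0.8000, 0.3900) = 0.3120
¬r ∧ (p ∧ r) = a·b on (0.6100, 0.3120) = 0.1903
(¬p ∧ (¬q ∨ q)) ∨ (¬r ∧ (p ∧ r)) = a + b − a·b on (0.1606, 0.1903) = 0.3203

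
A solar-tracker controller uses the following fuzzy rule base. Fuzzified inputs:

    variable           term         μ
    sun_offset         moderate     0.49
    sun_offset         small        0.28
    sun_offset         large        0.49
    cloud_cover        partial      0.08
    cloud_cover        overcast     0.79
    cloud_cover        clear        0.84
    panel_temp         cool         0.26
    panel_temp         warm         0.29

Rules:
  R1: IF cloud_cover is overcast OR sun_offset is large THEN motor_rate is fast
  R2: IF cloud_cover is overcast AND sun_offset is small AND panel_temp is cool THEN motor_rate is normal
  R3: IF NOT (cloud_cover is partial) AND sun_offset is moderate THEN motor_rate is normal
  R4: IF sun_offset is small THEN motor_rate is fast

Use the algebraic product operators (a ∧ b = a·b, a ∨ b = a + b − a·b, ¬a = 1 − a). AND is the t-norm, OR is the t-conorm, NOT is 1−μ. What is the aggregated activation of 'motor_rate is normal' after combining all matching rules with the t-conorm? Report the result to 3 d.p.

0.482

R1: overcast=0.79, large=0.49; OR[a + b − a·b] → w = 0.8929
R2: overcast=0.79, small=0.28, cool=0.26; AND[a·b] → w = 0.0575
R3: ¬partial=1−0.08=0.92, moderate=0.49; AND[a·b] → w = 0.4508
R4: small=0.28 → w = 0.2800
Rules with consequent 'normal': {R2, R3} → strengths 0.0575, 0.4508
Aggregate via t-conorm [a + b − a·b]: 0.4824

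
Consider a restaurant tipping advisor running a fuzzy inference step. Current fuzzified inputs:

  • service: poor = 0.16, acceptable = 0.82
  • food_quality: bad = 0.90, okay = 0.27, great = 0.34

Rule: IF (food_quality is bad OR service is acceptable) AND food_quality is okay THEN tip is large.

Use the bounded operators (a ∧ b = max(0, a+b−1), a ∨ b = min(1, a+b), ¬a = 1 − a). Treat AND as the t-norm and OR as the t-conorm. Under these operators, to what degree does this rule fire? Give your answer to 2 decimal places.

firing strength: (bad=0.90 OR acceptable=0.82) = 1.00; AND[max(0, a+b−1)] with okay=0.27 → w = 0.27

0.27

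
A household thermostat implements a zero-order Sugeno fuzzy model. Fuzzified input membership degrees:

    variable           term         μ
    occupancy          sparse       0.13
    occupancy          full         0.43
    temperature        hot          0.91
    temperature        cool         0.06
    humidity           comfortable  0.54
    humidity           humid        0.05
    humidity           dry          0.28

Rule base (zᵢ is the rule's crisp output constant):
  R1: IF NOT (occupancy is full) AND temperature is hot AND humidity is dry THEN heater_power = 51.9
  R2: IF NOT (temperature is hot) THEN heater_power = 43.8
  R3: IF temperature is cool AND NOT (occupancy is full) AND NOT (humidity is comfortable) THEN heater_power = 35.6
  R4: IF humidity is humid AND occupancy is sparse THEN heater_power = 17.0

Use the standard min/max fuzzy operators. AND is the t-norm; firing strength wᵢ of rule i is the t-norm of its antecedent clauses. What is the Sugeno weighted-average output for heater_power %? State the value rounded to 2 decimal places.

44.71

R1 (z=51.9): ¬full=1−0.43=0.57, hot=0.91, dry=0.28; AND[min(a, b)] → w = 0.28
R2 (z=43.8): ¬hot=1−0.91=0.09 → w = 0.09
R3 (z=35.6): cool=0.06, ¬full=1−0.43=0.57, ¬comfortable=1−0.54=0.46; AND[min(a, b)] → w = 0.06
R4 (z=17.0): humid=0.05, sparse=0.13; AND[min(a, b)] → w = 0.05
Weighted average = (0.28·51.9 + 0.09·43.8 + 0.06·35.6 + 0.05·17.0) / (0.28 + 0.09 + 0.06 + 0.05)
  = 21.4600 / 0.4800 = 44.71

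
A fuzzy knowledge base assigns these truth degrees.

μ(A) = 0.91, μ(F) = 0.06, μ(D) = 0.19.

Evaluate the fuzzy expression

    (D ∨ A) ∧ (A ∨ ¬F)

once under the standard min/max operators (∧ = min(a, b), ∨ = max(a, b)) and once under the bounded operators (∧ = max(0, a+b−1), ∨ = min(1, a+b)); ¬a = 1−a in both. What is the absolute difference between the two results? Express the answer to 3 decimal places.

Under standard min/max:
  D ∨ A = max(a, b) on (0.19, 0.91) = 0.91
  ¬F = 1 − 0.06 = 0.94
  A ∨ ¬F = max(a, b) on (0.91, 0.94) = 0.94
  (D ∨ A) ∧ (A ∨ ¬F) = min(a, b) on (0.91, 0.94) = 0.91
  → value = 0.9100
Under bounded:
  D ∨ A = min(1, a+b) on (0.19, 0.91) = 1.00
  ¬F = 1 − 0.06 = 0.94
  A ∨ ¬F = min(1, a+b) on (0.91, 0.94) = 1.00
  (D ∨ A) ∧ (A ∨ ¬F) = max(0, a+b−1) on (1.00, 1.00) = 1.00
  → value = 1.0000
|0.9100 − 1.0000| = 0.090

0.090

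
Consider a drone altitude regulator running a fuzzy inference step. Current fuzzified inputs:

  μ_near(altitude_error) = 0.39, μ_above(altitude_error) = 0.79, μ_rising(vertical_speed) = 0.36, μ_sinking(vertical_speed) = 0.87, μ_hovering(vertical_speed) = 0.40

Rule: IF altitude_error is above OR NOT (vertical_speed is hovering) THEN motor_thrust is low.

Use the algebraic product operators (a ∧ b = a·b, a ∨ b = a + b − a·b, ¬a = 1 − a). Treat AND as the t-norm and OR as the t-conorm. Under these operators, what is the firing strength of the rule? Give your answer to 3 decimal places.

0.916

firing strength: above=0.79, ¬hovering=1−0.40=0.60; OR[a + b − a·b] → w = 0.9160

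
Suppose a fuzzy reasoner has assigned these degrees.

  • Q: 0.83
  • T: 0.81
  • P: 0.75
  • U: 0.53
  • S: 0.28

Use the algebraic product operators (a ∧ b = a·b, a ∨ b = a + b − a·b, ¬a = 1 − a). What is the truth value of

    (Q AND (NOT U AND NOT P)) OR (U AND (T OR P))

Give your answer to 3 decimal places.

NOT U = 1 − 0.5300 = 0.4700
NOT P = 1 − 0.7500 = 0.2500
NOT U AND NOT P = a·b on (0.4700, 0.2500) = 0.1175
Q AND (NOT U AND NOT P) = a·b on (0.8300, 0.1175) = 0.0975
T OR P = a + b − a·b on (0.8100, 0.7500) = 0.9525
U AND (T OR P) = a·b on (0.5300, 0.9525) = 0.5048
(Q AND (NOT U AND NOT P)) OR (U AND (T OR P)) = a + b − a·b on (0.0975, 0.5048) = 0.5531

0.553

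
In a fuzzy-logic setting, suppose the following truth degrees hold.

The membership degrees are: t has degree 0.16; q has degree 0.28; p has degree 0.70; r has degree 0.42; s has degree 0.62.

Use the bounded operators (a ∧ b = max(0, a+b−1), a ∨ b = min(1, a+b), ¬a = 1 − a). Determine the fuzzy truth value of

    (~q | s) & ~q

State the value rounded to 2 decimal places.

~q = 1 − 0.28 = 0.72
~q | s = min(1, a+b) on (0.72, 0.62) = 1.00
~q = 1 − 0.28 = 0.72
(~q | s) & ~q = max(0, a+b−1) on (1.00, 0.72) = 0.72

0.72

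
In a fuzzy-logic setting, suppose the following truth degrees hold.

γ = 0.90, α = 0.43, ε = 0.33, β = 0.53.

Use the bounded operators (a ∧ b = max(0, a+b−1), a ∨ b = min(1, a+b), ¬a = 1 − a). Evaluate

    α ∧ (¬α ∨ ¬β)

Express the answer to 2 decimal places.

¬α = 1 − 0.43 = 0.57
¬β = 1 − 0.53 = 0.47
¬α ∨ ¬β = min(1, a+b) on (0.57, 0.47) = 1.00
α ∧ (¬α ∨ ¬β) = max(0, a+b−1) on (0.43, 1.00) = 0.43

0.43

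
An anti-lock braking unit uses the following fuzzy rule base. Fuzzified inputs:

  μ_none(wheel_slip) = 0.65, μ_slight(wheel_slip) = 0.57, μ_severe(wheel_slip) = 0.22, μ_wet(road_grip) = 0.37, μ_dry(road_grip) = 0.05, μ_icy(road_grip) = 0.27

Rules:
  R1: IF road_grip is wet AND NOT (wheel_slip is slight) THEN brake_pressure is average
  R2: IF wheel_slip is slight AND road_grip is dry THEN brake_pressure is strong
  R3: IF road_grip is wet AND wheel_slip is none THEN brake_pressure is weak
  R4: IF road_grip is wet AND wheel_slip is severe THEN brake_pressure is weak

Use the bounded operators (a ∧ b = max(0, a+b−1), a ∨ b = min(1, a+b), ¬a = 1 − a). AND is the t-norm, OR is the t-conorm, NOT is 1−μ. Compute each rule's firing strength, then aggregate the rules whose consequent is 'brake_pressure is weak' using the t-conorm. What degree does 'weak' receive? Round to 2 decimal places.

0.02

R1: wet=0.37, ¬slight=1−0.57=0.43; AND[max(0, a+b−1)] → w = 0.00
R2: slight=0.57, dry=0.05; AND[max(0, a+b−1)] → w = 0.00
R3: wet=0.37, none=0.65; AND[max(0, a+b−1)] → w = 0.02
R4: wet=0.37, severe=0.22; AND[max(0, a+b−1)] → w = 0.00
Rules with consequent 'weak': {R3, R4} → strengths 0.02, 0.00
Aggregate via t-conorm [min(1, a+b)]: 0.02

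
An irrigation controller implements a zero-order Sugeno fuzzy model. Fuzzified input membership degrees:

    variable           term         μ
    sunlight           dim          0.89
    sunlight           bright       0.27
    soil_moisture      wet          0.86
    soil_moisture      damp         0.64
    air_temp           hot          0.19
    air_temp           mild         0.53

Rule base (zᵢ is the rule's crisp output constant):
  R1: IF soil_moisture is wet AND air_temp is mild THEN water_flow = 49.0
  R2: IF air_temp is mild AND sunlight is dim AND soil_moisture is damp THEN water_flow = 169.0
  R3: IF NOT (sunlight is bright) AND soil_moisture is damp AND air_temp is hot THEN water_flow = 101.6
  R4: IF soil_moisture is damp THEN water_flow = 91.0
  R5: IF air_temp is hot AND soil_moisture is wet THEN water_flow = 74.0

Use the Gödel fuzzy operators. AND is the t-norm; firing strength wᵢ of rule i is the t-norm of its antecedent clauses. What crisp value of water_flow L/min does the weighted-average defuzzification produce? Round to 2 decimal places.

R1 (z=49.0): wet=0.86, mild=0.53; AND[min(a, b)] → w = 0.53
R2 (z=169.0): mild=0.53, dim=0.89, damp=0.64; AND[min(a, b)] → w = 0.53
R3 (z=101.6): ¬bright=1−0.27=0.73, damp=0.64, hot=0.19; AND[min(a, b)] → w = 0.19
R4 (z=91.0): damp=0.64 → w = 0.64
R5 (z=74.0): hot=0.19, wet=0.86; AND[min(a, b)] → w = 0.19
Weighted average = (0.53·49.0 + 0.53·169.0 + 0.19·101.6 + 0.64·91.0 + 0.19·74.0) / (0.53 + 0.53 + 0.19 + 0.64 + 0.19)
  = 207.1440 / 2.0800 = 99.59

99.59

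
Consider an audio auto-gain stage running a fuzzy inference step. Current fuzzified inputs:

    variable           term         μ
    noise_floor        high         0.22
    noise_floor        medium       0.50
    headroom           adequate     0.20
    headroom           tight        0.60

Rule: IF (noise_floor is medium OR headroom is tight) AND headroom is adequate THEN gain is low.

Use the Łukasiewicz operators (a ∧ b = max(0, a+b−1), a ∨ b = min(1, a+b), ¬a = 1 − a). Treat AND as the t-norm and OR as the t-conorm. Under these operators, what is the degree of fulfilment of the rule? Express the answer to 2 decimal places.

0.20

firing strength: (medium=0.50 OR tight=0.60) = 1.00; AND[max(0, a+b−1)] with adequate=0.20 → w = 0.20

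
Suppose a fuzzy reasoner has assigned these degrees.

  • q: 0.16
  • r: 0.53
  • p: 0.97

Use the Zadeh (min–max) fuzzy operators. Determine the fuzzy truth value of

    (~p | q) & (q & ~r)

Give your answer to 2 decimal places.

0.16

~p = 1 − 0.97 = 0.03
~p | q = max(a, b) on (0.03, 0.16) = 0.16
~r = 1 − 0.53 = 0.47
q & ~r = min(a, b) on (0.16, 0.47) = 0.16
(~p | q) & (q & ~r) = min(a, b) on (0.16, 0.16) = 0.16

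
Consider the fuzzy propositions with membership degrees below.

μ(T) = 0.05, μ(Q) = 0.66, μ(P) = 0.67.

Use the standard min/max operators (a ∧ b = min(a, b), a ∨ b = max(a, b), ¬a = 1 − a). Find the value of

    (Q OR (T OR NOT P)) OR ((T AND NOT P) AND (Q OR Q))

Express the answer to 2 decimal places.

0.66

NOT P = 1 − 0.67 = 0.33
T OR NOT P = max(a, b) on (0.05, 0.33) = 0.33
Q OR (T OR NOT P) = max(a, b) on (0.66, 0.33) = 0.66
NOT P = 1 − 0.67 = 0.33
T AND NOT P = min(a, b) on (0.05, 0.33) = 0.05
Q OR Q = max(a, b) on (0.66, 0.66) = 0.66
(T AND NOT P) AND (Q OR Q) = min(a, b) on (0.05, 0.66) = 0.05
(Q OR (T OR NOT P)) OR ((T AND NOT P) AND (Q OR Q)) = max(a, b) on (0.66, 0.05) = 0.66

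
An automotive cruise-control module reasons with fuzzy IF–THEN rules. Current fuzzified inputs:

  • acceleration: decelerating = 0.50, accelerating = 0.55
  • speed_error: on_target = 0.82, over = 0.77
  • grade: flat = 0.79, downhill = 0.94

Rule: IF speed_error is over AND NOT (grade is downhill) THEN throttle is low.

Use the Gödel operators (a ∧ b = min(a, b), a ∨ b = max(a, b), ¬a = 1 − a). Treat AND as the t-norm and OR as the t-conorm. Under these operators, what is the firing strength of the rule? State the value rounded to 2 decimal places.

0.06

firing strength: over=0.77, ¬downhill=1−0.94=0.06; AND[min(a, b)] → w = 0.06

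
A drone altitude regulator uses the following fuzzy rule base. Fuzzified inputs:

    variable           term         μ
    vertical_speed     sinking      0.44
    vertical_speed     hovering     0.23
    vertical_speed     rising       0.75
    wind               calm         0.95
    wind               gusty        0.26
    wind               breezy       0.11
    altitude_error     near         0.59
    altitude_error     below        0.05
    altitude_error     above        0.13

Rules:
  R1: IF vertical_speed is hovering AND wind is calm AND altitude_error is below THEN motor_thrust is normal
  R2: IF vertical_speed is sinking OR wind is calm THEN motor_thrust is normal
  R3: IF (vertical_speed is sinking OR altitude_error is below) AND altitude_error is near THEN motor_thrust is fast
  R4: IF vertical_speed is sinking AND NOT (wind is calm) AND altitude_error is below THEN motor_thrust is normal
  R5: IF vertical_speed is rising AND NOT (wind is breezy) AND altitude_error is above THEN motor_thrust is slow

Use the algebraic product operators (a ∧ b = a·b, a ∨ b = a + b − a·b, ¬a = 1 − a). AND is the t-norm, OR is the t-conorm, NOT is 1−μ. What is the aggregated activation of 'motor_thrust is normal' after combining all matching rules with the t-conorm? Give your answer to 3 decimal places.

0.972

R1: hovering=0.23, calm=0.95, below=0.05; AND[a·b] → w = 0.0109
R2: sinking=0.44, calm=0.95; OR[a + b − a·b] → w = 0.9720
R3: (sinking=0.44 OR below=0.05) = 0.4680; AND[a·b] with near=0.59 → w = 0.2761
R4: sinking=0.44, ¬calm=1−0.95=0.05, below=0.05; AND[a·b] → w = 0.0011
R5: rising=0.75, ¬breezy=1−0.11=0.89, above=0.13; AND[a·b] → w = 0.0868
Rules with consequent 'normal': {R1, R2, R4} → strengths 0.0109, 0.9720, 0.0011
Aggregate via t-conorm [a + b − a·b]: 0.9723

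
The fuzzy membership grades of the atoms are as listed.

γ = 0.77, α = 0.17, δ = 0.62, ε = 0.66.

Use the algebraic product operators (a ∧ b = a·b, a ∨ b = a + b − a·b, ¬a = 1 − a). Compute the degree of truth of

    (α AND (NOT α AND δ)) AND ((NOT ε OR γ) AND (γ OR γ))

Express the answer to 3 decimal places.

NOT α = 1 − 0.1700 = 0.8300
NOT α AND δ = a·b on (0.8300, 0.6200) = 0.5146
α AND (NOT α AND δ) = a·b on (0.1700, 0.5146) = 0.0875
NOT ε = 1 − 0.6600 = 0.3400
NOT ε OR γ = a + b − a·b on (0.3400, 0.7700) = 0.8482
γ OR γ = a + b − a·b on (0.7700, 0.7700) = 0.9471
(NOT ε OR γ) AND (γ OR γ) = a·b on (0.8482, 0.9471) = 0.8033
(α AND (NOT α AND δ)) AND ((NOT ε OR γ) AND (γ OR γ)) = a·b on (0.0875, 0.8033) = 0.0703

0.070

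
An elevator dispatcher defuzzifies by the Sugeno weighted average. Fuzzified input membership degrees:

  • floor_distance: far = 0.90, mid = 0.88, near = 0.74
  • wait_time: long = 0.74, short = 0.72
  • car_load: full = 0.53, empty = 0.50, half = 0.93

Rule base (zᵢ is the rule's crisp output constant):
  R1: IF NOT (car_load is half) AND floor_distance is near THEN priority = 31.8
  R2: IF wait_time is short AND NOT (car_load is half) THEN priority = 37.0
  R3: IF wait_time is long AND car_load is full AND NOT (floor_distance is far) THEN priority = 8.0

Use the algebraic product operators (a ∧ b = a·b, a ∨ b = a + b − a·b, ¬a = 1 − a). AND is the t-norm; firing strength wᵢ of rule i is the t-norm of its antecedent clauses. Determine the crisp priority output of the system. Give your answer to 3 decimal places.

27.053

R1 (z=31.8): ¬half=1−0.93=0.07, near=0.74; AND[a·b] → w = 0.0518
R2 (z=37.0): short=0.72, ¬half=1−0.93=0.07; AND[a·b] → w = 0.0504
R3 (z=8.0): long=0.74, full=0.53, ¬far=1−0.90=0.10; AND[a·b] → w = 0.0392
Weighted average = (0.0518·31.8 + 0.0504·37.0 + 0.0392·8.0) / (0.0518 + 0.0504 + 0.0392)
  = 3.8258 / 0.1414 = 27.053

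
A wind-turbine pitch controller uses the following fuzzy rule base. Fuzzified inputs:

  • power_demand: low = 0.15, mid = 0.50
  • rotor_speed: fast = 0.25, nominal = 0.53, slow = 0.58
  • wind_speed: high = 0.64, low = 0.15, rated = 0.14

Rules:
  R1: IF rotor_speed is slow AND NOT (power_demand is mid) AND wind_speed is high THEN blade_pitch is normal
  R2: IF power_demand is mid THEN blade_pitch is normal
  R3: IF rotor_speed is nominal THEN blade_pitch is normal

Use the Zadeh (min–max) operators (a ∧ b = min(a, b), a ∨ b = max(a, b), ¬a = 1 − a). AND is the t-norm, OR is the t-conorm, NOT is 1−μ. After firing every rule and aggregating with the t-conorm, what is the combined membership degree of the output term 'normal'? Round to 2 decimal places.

0.53

R1: slow=0.58, ¬mid=1−0.50=0.50, high=0.64; AND[min(a, b)] → w = 0.50
R2: mid=0.50 → w = 0.50
R3: nominal=0.53 → w = 0.53
Rules with consequent 'normal': {R1, R2, R3} → strengths 0.50, 0.50, 0.53
Aggregate via t-conorm [max(a, b)]: 0.53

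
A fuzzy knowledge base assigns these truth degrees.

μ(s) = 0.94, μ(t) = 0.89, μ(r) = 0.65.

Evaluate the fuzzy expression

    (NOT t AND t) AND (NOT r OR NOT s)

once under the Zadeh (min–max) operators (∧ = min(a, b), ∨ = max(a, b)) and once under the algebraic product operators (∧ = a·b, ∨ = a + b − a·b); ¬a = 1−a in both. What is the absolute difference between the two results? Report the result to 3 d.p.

Under Zadeh (min–max):
  NOT t = 1 − 0.89 = 0.11
  NOT t AND t = min(a, b) on (0.11, 0.89) = 0.11
  NOT r = 1 − 0.65 = 0.35
  NOT s = 1 − 0.94 = 0.06
  NOT r OR NOT s = max(a, b) on (0.35, 0.06) = 0.35
  (NOT t AND t) AND (NOT r OR NOT s) = min(a, b) on (0.11, 0.35) = 0.11
  → value = 0.1100
Under algebraic product:
  NOT t = 1 − 0.8900 = 0.1100
  NOT t AND t = a·b on (0.1100, 0.8900) = 0.0979
  NOT r = 1 − 0.6500 = 0.3500
  NOT s = 1 − 0.9400 = 0.0600
  NOT r OR NOT s = a + b − a·b on (0.3500, 0.0600) = 0.3890
  (NOT t AND t) AND (NOT r OR NOT s) = a·b on (0.0979, 0.3890) = 0.0381
  → value = 0.0381
|0.1100 − 0.0381| = 0.072

0.072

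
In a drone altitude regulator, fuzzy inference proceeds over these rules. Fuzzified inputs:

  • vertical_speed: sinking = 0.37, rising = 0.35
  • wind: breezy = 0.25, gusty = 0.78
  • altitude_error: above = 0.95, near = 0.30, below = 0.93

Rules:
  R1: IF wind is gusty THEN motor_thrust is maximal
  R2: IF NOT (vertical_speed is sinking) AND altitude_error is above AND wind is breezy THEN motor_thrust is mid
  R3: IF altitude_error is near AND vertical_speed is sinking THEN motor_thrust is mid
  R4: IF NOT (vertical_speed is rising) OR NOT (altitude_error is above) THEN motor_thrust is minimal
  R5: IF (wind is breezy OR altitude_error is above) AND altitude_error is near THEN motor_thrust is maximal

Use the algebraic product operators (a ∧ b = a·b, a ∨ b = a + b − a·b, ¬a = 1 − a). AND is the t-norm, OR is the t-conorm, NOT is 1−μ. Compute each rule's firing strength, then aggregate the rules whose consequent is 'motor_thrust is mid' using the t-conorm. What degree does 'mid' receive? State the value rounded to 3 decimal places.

R1: gusty=0.78 → w = 0.7800
R2: ¬sinking=1−0.37=0.63, above=0.95, breezy=0.25; AND[a·b] → w = 0.1496
R3: near=0.30, sinking=0.37; AND[a·b] → w = 0.1110
R4: ¬rising=1−0.35=0.65, ¬above=1−0.95=0.05; OR[a + b − a·b] → w = 0.6675
R5: (breezy=0.25 OR above=0.95) = 0.9625; AND[a·b] with near=0.30 → w = 0.2887
Rules with consequent 'mid': {R2, R3} → strengths 0.1496, 0.1110
Aggregate via t-conorm [a + b − a·b]: 0.2440

0.244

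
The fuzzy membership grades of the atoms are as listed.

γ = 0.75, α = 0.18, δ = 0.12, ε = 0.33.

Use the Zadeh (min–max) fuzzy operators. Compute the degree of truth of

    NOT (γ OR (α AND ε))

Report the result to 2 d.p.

α AND ε = min(a, b) on (0.18, 0.33) = 0.18
γ OR (α AND ε) = max(a, b) on (0.75, 0.18) = 0.75
NOT (γ OR (α AND ε)) = 1 − 0.75 = 0.25

0.25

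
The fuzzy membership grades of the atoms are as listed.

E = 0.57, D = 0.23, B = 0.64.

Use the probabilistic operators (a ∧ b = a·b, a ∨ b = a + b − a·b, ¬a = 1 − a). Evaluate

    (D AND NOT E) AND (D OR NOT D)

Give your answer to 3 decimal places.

0.081

NOT E = 1 − 0.5700 = 0.4300
D AND NOT E = a·b on (0.2300, 0.4300) = 0.0989
NOT D = 1 − 0.2300 = 0.7700
D OR NOT D = a + b − a·b on (0.2300, 0.7700) = 0.8229
(D AND NOT E) AND (D OR NOT D) = a·b on (0.0989, 0.8229) = 0.0814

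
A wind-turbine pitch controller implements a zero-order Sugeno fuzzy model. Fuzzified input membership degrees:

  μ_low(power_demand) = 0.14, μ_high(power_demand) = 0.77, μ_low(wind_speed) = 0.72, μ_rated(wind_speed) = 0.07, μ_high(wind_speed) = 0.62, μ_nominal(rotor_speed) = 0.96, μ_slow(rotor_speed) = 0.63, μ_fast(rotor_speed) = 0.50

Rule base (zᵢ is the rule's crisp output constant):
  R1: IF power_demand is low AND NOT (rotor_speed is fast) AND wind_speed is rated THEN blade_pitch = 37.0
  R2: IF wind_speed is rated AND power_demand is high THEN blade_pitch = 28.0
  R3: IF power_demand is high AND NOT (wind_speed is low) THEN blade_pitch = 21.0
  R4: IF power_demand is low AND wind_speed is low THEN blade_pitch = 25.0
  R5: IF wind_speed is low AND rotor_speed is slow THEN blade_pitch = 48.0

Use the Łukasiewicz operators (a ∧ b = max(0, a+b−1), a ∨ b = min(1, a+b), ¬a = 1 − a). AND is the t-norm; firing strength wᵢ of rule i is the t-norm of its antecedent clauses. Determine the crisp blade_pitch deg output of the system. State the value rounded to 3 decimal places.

44.625

R1 (z=37.0): low=0.14, ¬fast=1−0.50=0.50, rated=0.07; AND[max(0, a+b−1)] → w = 0.00
R2 (z=28.0): rated=0.07, high=0.77; AND[max(0, a+b−1)] → w = 0.00
R3 (z=21.0): high=0.77, ¬low=1−0.72=0.28; AND[max(0, a+b−1)] → w = 0.05
R4 (z=25.0): low=0.14, low=0.72; AND[max(0, a+b−1)] → w = 0.00
R5 (z=48.0): low=0.72, slow=0.63; AND[max(0, a+b−1)] → w = 0.35
Weighted average = (0.00·37.0 + 0.00·28.0 + 0.05·21.0 + 0.00·25.0 + 0.35·48.0) / (0.00 + 0.00 + 0.05 + 0.00 + 0.35)
  = 17.8500 / 0.4000 = 44.625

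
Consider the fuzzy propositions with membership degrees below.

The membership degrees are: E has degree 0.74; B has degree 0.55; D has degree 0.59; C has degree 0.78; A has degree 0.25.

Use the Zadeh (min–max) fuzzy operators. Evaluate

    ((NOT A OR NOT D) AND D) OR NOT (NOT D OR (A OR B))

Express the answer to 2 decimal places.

NOT A = 1 − 0.25 = 0.75
NOT D = 1 − 0.59 = 0.41
NOT A OR NOT D = max(a, b) on (0.75, 0.41) = 0.75
(NOT A OR NOT D) AND D = min(a, b) on (0.75, 0.59) = 0.59
NOT D = 1 − 0.59 = 0.41
A OR B = max(a, b) on (0.25, 0.55) = 0.55
NOT D OR (A OR B) = max(a, b) on (0.41, 0.55) = 0.55
NOT (NOT D OR (A OR B)) = 1 − 0.55 = 0.45
((NOT A OR NOT D) AND D) OR NOT (NOT D OR (A OR B)) = max(a, b) on (0.59, 0.45) = 0.59

0.59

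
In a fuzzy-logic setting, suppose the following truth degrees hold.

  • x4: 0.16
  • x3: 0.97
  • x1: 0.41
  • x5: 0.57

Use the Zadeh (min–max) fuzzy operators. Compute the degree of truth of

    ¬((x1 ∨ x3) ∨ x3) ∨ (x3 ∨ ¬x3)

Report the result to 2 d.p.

0.97

x1 ∨ x3 = max(a, b) on (0.41, 0.97) = 0.97
(x1 ∨ x3) ∨ x3 = max(a, b) on (0.97, 0.97) = 0.97
¬((x1 ∨ x3) ∨ x3) = 1 − 0.97 = 0.03
¬x3 = 1 − 0.97 = 0.03
x3 ∨ ¬x3 = max(a, b) on (0.97, 0.03) = 0.97
¬((x1 ∨ x3) ∨ x3) ∨ (x3 ∨ ¬x3) = max(a, b) on (0.03, 0.97) = 0.97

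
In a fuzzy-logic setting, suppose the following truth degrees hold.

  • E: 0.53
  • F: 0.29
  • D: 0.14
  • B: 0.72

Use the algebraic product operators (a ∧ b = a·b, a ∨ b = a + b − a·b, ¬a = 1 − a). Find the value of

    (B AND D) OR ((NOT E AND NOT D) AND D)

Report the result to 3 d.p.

0.152

B AND D = a·b on (0.7200, 0.1400) = 0.1008
NOT E = 1 − 0.5300 = 0.4700
NOT D = 1 − 0.1400 = 0.8600
NOT E AND NOT D = a·b on (0.4700, 0.8600) = 0.4042
(NOT E AND NOT D) AND D = a·b on (0.4042, 0.1400) = 0.0566
(B AND D) OR ((NOT E AND NOT D) AND D) = a + b − a·b on (0.1008, 0.0566) = 0.1517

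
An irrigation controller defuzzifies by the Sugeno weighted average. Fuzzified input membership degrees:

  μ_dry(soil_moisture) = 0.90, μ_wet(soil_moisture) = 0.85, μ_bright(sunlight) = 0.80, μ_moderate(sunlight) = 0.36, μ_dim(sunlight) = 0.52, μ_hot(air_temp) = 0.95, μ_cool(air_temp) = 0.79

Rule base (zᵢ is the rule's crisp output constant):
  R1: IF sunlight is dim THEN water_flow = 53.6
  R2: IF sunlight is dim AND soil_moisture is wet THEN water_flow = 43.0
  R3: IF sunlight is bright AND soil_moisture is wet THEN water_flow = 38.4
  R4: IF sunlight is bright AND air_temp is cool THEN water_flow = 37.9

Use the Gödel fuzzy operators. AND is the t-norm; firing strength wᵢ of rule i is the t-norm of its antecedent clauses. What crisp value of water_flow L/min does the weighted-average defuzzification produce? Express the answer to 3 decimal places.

R1 (z=53.6): dim=0.52 → w = 0.52
R2 (z=43.0): dim=0.52, wet=0.85; AND[min(a, b)] → w = 0.52
R3 (z=38.4): bright=0.80, wet=0.85; AND[min(a, b)] → w = 0.80
R4 (z=37.9): bright=0.80, cool=0.79; AND[min(a, b)] → w = 0.79
Weighted average = (0.52·53.6 + 0.52·43.0 + 0.80·38.4 + 0.79·37.9) / (0.52 + 0.52 + 0.80 + 0.79)
  = 110.8930 / 2.6300 = 42.165

42.165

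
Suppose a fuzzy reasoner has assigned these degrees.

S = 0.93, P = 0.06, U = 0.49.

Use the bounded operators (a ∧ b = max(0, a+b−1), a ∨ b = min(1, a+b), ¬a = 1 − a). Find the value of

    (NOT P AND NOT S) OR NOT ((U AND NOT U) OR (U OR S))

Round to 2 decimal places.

0.01

NOT P = 1 − 0.06 = 0.94
NOT S = 1 − 0.93 = 0.07
NOT P AND NOT S = max(0, a+b−1) on (0.94, 0.07) = 0.01
NOT U = 1 − 0.49 = 0.51
U AND NOT U = max(0, a+b−1) on (0.49, 0.51) = 0.00
U OR S = min(1, a+b) on (0.49, 0.93) = 1.00
(U AND NOT U) OR (U OR S) = min(1, a+b) on (0.00, 1.00) = 1.00
NOT ((U AND NOT U) OR (U OR S)) = 1 − 1.00 = 0.00
(NOT P AND NOT S) OR NOT ((U AND NOT U) OR (U OR S)) = min(1, a+b) on (0.01, 0.00) = 0.01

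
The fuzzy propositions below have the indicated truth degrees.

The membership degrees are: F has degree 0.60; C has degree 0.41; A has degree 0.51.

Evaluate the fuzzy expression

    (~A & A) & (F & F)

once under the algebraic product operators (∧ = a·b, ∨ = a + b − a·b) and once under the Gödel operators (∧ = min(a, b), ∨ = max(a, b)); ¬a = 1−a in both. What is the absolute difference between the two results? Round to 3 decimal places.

Under algebraic product:
  ~A = 1 − 0.5100 = 0.4900
  ~A & A = a·b on (0.4900, 0.5100) = 0.2499
  F & F = a·b on (0.6000, 0.6000) = 0.3600
  (~A & A) & (F & F) = a·b on (0.2499, 0.3600) = 0.0900
  → value = 0.0900
Under Gödel:
  ~A = 1 − 0.51 = 0.49
  ~A & A = min(a, b) on (0.49, 0.51) = 0.49
  F & F = min(a, b) on (0.60, 0.60) = 0.60
  (~A & A) & (F & F) = min(a, b) on (0.49, 0.60) = 0.49
  → value = 0.4900
|0.0900 − 0.4900| = 0.400

0.400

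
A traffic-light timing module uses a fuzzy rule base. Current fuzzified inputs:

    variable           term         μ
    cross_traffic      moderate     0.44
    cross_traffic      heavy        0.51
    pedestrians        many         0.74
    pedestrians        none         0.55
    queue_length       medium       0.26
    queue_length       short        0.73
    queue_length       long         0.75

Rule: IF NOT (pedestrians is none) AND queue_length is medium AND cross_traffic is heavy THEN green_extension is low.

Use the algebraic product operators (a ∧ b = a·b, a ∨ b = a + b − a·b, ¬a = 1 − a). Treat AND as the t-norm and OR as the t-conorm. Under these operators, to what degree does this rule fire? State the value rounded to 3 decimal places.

0.060

firing strength: ¬none=1−0.55=0.45, medium=0.26, heavy=0.51; AND[a·b] → w = 0.0597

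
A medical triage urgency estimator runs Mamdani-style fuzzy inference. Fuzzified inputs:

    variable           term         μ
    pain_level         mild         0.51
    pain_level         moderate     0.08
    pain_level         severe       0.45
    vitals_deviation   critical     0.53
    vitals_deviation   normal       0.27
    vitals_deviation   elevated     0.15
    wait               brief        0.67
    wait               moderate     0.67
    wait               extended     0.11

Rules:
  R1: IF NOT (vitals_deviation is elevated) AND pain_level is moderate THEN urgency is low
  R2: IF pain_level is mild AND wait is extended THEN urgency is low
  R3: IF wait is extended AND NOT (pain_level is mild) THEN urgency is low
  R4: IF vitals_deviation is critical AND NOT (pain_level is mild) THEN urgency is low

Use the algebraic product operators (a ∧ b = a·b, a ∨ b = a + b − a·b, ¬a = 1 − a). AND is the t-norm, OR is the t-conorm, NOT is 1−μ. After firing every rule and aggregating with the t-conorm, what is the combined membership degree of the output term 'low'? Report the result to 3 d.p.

0.384

R1: ¬elevated=1−0.15=0.85, moderate=0.08; AND[a·b] → w = 0.0680
R2: mild=0.51, extended=0.11; AND[a·b] → w = 0.0561
R3: extended=0.11, ¬mild=1−0.51=0.49; AND[a·b] → w = 0.0539
R4: critical=0.53, ¬mild=1−0.51=0.49; AND[a·b] → w = 0.2597
Rules with consequent 'low': {R1, R2, R3, R4} → strengths 0.0680, 0.0561, 0.0539, 0.2597
Aggregate via t-conorm [a + b − a·b]: 0.3838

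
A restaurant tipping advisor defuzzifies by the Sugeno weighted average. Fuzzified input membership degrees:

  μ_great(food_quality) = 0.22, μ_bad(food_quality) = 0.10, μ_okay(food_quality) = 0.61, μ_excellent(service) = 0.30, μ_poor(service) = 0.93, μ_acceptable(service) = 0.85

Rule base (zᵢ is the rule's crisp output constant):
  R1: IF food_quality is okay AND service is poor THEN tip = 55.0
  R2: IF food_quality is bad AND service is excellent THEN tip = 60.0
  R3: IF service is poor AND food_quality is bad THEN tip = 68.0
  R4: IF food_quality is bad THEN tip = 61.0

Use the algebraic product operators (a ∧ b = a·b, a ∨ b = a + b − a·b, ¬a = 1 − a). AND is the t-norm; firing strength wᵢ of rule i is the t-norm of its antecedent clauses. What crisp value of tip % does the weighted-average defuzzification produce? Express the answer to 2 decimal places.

57.48

R1 (z=55.0): okay=0.61, poor=0.93; AND[a·b] → w = 0.5673
R2 (z=60.0): bad=0.10, excellent=0.30; AND[a·b] → w = 0.0300
R3 (z=68.0): poor=0.93, bad=0.10; AND[a·b] → w = 0.0930
R4 (z=61.0): bad=0.10 → w = 0.1000
Weighted average = (0.5673·55.0 + 0.0300·60.0 + 0.0930·68.0 + 0.1000·61.0) / (0.5673 + 0.0300 + 0.0930 + 0.1000)
  = 45.4255 / 0.7903 = 57.48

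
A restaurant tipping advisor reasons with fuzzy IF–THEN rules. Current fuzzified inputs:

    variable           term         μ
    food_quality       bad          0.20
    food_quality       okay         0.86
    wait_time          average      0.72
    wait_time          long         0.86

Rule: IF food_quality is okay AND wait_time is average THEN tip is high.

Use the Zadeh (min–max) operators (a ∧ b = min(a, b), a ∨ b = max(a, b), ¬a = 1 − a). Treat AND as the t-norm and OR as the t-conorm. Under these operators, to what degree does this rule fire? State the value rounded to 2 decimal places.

0.72

firing strength: okay=0.86, average=0.72; AND[min(a, b)] → w = 0.72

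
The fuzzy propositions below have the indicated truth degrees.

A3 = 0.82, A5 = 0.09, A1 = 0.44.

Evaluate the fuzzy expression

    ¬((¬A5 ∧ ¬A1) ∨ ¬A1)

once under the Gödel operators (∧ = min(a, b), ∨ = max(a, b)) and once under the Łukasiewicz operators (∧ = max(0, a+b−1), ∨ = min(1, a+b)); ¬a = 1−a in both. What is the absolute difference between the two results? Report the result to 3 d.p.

Under Gödel:
  ¬A5 = 1 − 0.09 = 0.91
  ¬A1 = 1 − 0.44 = 0.56
  ¬A5 ∧ ¬A1 = min(a, b) on (0.91, 0.56) = 0.56
  ¬A1 = 1 − 0.44 = 0.56
  (¬A5 ∧ ¬A1) ∨ ¬A1 = max(a, b) on (0.56, 0.56) = 0.56
  ¬((¬A5 ∧ ¬A1) ∨ ¬A1) = 1 − 0.56 = 0.44
  → value = 0.4400
Under Łukasiewicz:
  ¬A5 = 1 − 0.09 = 0.91
  ¬A1 = 1 − 0.44 = 0.56
  ¬A5 ∧ ¬A1 = max(0, a+b−1) on (0.91, 0.56) = 0.47
  ¬A1 = 1 − 0.44 = 0.56
  (¬A5 ∧ ¬A1) ∨ ¬A1 = min(1, a+b) on (0.47, 0.56) = 1.00
  ¬((¬A5 ∧ ¬A1) ∨ ¬A1) = 1 − 1.00 = 0.00
  → value = 0.0000
|0.4400 − 0.0000| = 0.440

0.440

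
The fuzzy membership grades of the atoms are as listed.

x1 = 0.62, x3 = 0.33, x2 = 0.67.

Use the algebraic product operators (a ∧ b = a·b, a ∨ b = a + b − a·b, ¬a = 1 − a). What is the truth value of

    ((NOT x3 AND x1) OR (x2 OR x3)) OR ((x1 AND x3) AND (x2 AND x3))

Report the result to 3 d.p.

NOT x3 = 1 − 0.3300 = 0.6700
NOT x3 AND x1 = a·b on (0.6700, 0.6200) = 0.4154
x2 OR x3 = a + b − a·b on (0.6700, 0.3300) = 0.7789
(NOT x3 AND x1) OR (x2 OR x3) = a + b − a·b on (0.4154, 0.7789) = 0.8707
x1 AND x3 = a·b on (0.6200, 0.3300) = 0.2046
x2 AND x3 = a·b on (0.6700, 0.3300) = 0.2211
(x1 AND x3) AND (x2 AND x3) = a·b on (0.2046, 0.2211) = 0.0452
((NOT x3 AND x1) OR (x2 OR x3)) OR ((x1 AND x3) AND (x2 AND x3)) = a + b − a·b on (0.8707, 0.0452) = 0.8766

0.877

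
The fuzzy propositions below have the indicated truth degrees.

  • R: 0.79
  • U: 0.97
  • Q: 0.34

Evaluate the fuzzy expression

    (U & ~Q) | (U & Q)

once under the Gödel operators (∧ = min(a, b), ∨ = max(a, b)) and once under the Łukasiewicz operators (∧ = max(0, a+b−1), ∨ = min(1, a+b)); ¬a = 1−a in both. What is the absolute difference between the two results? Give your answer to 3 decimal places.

Under Gödel:
  ~Q = 1 − 0.34 = 0.66
  U & ~Q = min(a, b) on (0.97, 0.66) = 0.66
  U & Q = min(a, b) on (0.97, 0.34) = 0.34
  (U & ~Q) | (U & Q) = max(a, b) on (0.66, 0.34) = 0.66
  → value = 0.6600
Under Łukasiewicz:
  ~Q = 1 − 0.34 = 0.66
  U & ~Q = max(0, a+b−1) on (0.97, 0.66) = 0.63
  U & Q = max(0, a+b−1) on (0.97, 0.34) = 0.31
  (U & ~Q) | (U & Q) = min(1, a+b) on (0.63, 0.31) = 0.94
  → value = 0.9400
|0.6600 − 0.9400| = 0.280

0.280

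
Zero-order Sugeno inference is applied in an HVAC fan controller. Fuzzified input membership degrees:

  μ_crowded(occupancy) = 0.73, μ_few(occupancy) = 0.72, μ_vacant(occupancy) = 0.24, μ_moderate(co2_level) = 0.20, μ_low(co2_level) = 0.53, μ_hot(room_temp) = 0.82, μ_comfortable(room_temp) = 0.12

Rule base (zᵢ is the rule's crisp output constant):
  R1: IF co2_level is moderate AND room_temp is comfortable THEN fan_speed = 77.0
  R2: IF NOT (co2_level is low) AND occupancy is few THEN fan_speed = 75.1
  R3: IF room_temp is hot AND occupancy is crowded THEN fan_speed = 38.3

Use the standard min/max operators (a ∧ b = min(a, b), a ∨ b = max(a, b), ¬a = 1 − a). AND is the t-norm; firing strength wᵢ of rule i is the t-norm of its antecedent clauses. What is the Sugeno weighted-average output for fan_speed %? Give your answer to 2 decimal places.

54.92

R1 (z=77.0): moderate=0.20, comfortable=0.12; AND[min(a, b)] → w = 0.12
R2 (z=75.1): ¬low=1−0.53=0.47, few=0.72; AND[min(a, b)] → w = 0.47
R3 (z=38.3): hot=0.82, crowded=0.73; AND[min(a, b)] → w = 0.73
Weighted average = (0.12·77.0 + 0.47·75.1 + 0.73·38.3) / (0.12 + 0.47 + 0.73)
  = 72.4960 / 1.3200 = 54.92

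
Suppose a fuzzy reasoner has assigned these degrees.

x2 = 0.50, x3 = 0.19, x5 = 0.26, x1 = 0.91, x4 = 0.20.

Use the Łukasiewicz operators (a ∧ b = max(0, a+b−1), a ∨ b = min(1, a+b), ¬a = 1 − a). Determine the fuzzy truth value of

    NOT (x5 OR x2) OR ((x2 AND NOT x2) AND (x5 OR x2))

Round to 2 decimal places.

0.24

x5 OR x2 = min(1, a+b) on (0.26, 0.50) = 0.76
NOT (x5 OR x2) = 1 − 0.76 = 0.24
NOT x2 = 1 − 0.50 = 0.50
x2 AND NOT x2 = max(0, a+b−1) on (0.50, 0.50) = 0.00
x5 OR x2 = min(1, a+b) on (0.26, 0.50) = 0.76
(x2 AND NOT x2) AND (x5 OR x2) = max(0, a+b−1) on (0.00, 0.76) = 0.00
NOT (x5 OR x2) OR ((x2 AND NOT x2) AND (x5 OR x2)) = min(1, a+b) on (0.24, 0.00) = 0.24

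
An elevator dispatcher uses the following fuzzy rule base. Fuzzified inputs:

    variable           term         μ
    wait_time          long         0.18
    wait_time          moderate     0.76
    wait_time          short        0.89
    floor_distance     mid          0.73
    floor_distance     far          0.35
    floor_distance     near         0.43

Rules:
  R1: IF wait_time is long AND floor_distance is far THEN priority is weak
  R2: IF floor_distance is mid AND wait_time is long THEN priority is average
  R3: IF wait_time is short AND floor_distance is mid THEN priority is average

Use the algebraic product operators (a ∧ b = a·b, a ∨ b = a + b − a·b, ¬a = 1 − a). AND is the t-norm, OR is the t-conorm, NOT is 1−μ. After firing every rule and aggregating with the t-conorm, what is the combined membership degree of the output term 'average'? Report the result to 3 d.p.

R1: long=0.18, far=0.35; AND[a·b] → w = 0.0630
R2: mid=0.73, long=0.18; AND[a·b] → w = 0.1314
R3: short=0.89, mid=0.73; AND[a·b] → w = 0.6497
Rules with consequent 'average': {R2, R3} → strengths 0.1314, 0.6497
Aggregate via t-conorm [a + b − a·b]: 0.6957

0.696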